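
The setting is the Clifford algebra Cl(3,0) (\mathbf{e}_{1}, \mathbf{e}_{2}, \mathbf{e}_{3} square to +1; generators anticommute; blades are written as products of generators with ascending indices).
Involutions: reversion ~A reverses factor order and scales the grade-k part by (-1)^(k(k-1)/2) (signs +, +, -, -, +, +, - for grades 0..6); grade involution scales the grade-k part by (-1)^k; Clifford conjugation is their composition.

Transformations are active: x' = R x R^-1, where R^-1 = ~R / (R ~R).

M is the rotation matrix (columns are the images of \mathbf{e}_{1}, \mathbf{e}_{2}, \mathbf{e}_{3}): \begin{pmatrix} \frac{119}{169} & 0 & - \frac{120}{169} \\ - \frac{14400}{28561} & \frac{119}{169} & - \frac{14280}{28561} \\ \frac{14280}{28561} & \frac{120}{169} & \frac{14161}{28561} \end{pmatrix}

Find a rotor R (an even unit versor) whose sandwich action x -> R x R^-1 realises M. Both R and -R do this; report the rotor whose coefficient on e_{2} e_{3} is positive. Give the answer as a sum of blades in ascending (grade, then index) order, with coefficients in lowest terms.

Method: write R = a + b12*e_{1} e_{2} + b13*e_{1} e_{3} + b23*e_{2} e_{3} with a^2 + b12^2 + b13^2 + b23^2 = 1 (so R^-1 = ~R). Expanding the columns R e_j ~R gives tr M = 4a^2 - 1 and, from the antisymmetric part, M21 - M12 = -4a*b12, M13 - M31 = 4a*b13, M32 - M23 = -4a*b23.
Here tr M = \frac{54383}{28561}, so a^2 = (1 + tr M)/4 = \frac{20736}{28561} and a = ±\frac{144}{169}. Taking a = \frac{144}{169}: M21 - M12 = -\frac{14400}{28561}, M13 - M31 = -\frac{34560}{28561}, M32 - M23 = \frac{34560}{28561}, giving b12 = \frac{25}{169}, b13 = -\frac{60}{169}, b23 = -\frac{60}{169}, i.e. R = \frac{144}{169} + \frac{25}{169} e_{1} e_{2} - \frac{60}{169} e_{1} e_{3} - \frac{60}{169} e_{2} e_{3}.
Its e_{2} e_{3} coefficient is negative, so report the other preimage -R.
Answer: -\frac{144}{169} - \frac{25}{169} e_{1} e_{2} + \frac{60}{169} e_{1} e_{3} + \frac{60}{169} e_{2} e_{3}. Note: both R and -R realise this M (trace \frac{54383}{28561}); the covering map identifies them, and the e_{2} e_{3}-coefficient sign is the tie-breaker.


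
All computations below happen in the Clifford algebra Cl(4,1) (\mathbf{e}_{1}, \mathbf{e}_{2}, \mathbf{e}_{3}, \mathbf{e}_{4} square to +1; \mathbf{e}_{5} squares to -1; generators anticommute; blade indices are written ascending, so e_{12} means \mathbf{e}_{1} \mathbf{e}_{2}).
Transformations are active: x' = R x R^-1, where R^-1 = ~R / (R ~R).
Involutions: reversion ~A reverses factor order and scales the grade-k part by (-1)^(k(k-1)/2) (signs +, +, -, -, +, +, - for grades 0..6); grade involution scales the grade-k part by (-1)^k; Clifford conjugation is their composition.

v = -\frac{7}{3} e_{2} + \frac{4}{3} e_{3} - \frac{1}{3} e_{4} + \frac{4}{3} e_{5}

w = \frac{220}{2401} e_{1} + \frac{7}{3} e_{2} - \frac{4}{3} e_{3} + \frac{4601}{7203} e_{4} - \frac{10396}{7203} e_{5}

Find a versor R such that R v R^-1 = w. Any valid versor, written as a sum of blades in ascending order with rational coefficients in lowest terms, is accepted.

Sketch: the shared square \frac{50}{9} makes R = v + w = \frac{220}{2401} e_{1} + \frac{2200}{7203} e_{4} - \frac{264}{2401} e_{5} the natural versor; its sandwich fixes that direction, negates (v - w)/2, and sends v to w.
Answer: \frac{220}{2401} e_{1} + \frac{2200}{7203} e_{4} - \frac{264}{2401} e_{5}


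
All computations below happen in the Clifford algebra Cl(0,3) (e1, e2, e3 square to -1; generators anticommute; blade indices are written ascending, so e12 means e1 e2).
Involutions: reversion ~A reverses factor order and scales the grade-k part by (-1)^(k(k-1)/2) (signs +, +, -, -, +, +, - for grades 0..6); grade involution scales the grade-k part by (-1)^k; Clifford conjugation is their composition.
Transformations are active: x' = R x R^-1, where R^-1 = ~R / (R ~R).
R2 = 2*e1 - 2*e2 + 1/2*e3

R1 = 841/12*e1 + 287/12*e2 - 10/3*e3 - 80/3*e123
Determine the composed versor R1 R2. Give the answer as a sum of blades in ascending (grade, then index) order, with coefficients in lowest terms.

Distribute over the terms of R2 (each basis-blade product reordered to ascending indices, repeated generators contracted through their squares):
R1 (2*e1) = -841/6 - 287/6*e12 + 20/3*e13 + 160/3*e23
R1 (-2*e2) = 287/6 - 841/6*e12 + 160/3*e13 - 20/3*e23
R1 (1/2*e3) = 5/3 + 40/3*e12 + 841/24*e13 + 287/24*e23
Summing the partial products and collecting blades:
Answer: -272/3 - 524/3*e12 + 2281/24*e13 + 469/8*e23


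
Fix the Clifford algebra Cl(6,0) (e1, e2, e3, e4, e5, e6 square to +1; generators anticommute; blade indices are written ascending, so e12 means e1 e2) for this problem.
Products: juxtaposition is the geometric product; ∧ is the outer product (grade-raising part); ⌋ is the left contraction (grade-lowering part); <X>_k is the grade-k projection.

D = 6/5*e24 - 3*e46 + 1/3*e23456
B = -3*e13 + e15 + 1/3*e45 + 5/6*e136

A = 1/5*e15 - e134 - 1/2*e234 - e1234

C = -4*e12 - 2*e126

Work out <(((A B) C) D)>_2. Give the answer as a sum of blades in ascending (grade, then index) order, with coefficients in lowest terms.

step 1: -1/5 - 3*e4 - 1/15*e14 + 3*e24 - 3/5*e35 + 5/6*e46 + 3/2*e124 - 1/3*e135 - 1/6*e235 - 5/6*e246 - e345 + 1/6*e356 - 1/3*e1235 - 5/12*e1246 + e2345 + 1/2*e12345
step 2: 31/6*e4 + 4/5*e12 + 31/3*e14 + 4/15*e24 - 4/3*e35 + 4/3*e46 + 31/3*e124 + 2/5*e126 - 2/3*e135 + 8/3*e146 + 4/3*e235 + 2/15*e246 + 2*e345 - 2/3*e356 + 31/15*e1235 + 8/3*e1246 + 4*e1345 - 1/3*e1356 + 2/3*e2356 + e3456 + 4*e12345 + 8/15*e12356 + 2*e13456 + 2*e123456
step 3: 92/25 - 56/15*e1 - 82/15*e2 + 2/9*e4 - 783/50*e6 - 56/15*e12 + 256/225*e14 - 493/15*e16 - 2/9*e24 - 26/15*e26 - 133/45*e35 + 4/9*e46 + 49/45*e124 - 493/15*e126 - 14/45*e135 + 263/225*e146 + 128/45*e235 - 4/9*e246 + 2/5*e345 + 274/45*e356 - 14/45*e1235 - 118/45*e1246 - 101/75*e1345 + 803/45*e1356 - 2/5*e2345 + 263/90*e2356 - 24/5*e3456 - 4/5*e12345 + 803/45*e12356 - 178/75*e13456 + 24/5*e23456 + 33/5*e123456
step 4: -56/15*e12 + 256/225*e14 - 493/15*e16 - 2/9*e24 - 26/15*e26 - 133/45*e35 + 4/9*e46
Answer: -56/15*e12 + 256/225*e14 - 493/15*e16 - 2/9*e24 - 26/15*e26 - 133/45*e35 + 4/9*e46


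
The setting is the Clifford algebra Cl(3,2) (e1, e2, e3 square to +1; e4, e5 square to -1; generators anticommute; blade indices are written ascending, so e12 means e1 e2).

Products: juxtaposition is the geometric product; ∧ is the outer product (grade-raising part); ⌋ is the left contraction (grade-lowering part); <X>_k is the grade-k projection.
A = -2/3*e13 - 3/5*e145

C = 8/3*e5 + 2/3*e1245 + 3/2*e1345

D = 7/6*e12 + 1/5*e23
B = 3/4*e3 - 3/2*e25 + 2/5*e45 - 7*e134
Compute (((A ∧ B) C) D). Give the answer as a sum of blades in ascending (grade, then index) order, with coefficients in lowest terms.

step 1: -e1235 - 43/60*e1345
step 2: -43/40 + 43/90*e23 - 3/2*e24 + 2/3*e34 + 8/3*e123 + 86/45*e134
step 3: -43/450 - 8/15*e1 - 28/9*e3 - 301/240*e12 - 301/540*e13 + 7/4*e14 - 43/200*e23 - 2/15*e24 - 3/10*e34 - 86/225*e124 + 301/135*e234 + 7/9*e1234
Answer: -43/450 - 8/15*e1 - 28/9*e3 - 301/240*e12 - 301/540*e13 + 7/4*e14 - 43/200*e23 - 2/15*e24 - 3/10*e34 - 86/225*e124 + 301/135*e234 + 7/9*e1234


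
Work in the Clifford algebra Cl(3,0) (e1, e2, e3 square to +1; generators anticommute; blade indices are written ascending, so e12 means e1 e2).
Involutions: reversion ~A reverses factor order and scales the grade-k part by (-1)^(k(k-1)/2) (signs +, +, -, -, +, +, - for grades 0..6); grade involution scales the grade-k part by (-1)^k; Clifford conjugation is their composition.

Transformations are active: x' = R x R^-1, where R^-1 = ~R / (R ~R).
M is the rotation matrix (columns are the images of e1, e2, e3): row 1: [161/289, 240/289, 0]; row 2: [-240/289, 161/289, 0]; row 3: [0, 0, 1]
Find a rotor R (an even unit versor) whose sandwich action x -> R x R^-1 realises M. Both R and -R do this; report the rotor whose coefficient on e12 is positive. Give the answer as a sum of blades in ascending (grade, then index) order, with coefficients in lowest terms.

Method: write R = a + b12*e12 + b13*e13 + b23*e23 with a^2 + b12^2 + b13^2 + b23^2 = 1 (so R^-1 = ~R). Expanding the columns R e_j ~R gives tr M = 4a^2 - 1 and, from the antisymmetric part, M21 - M12 = -4a*b12, M13 - M31 = 4a*b13, M32 - M23 = -4a*b23.
Here tr M = 611/289, so a^2 = (1 + tr M)/4 = 225/289 and a = ±15/17. Taking a = 15/17: M21 - M12 = -480/289, M13 - M31 = 0, M32 - M23 = 0, giving b12 = 8/17, b13 = 0, b23 = 0, i.e. R = 15/17 + 8/17*e12.
Its e12 coefficient is already positive.
Answer: 15/17 + 8/17*e12. Sheet selection: the two-to-one cover makes ±R indistinguishable at the matrix level (trace 611/289), so uniqueness comes from the required sign on e12.


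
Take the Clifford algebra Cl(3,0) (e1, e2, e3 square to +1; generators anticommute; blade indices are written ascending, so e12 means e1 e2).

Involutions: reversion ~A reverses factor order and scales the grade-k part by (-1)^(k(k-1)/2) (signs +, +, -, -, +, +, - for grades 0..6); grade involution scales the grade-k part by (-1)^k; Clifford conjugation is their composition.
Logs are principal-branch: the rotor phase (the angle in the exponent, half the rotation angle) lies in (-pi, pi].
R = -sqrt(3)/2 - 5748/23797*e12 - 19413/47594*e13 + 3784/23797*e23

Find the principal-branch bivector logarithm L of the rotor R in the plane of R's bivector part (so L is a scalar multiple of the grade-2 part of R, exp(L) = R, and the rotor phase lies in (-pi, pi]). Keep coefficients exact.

The scalar part of R is -sqrt(3)/2, and that scalar determines the rotor phase on the principal branch; recovering the unit plane as bivector-part over sine of the phase gives L = phase * plane.
Concretely: cos(phase) = -sqrt(3)/2 gives phase = ±5*pi/6, and since phase/sin(phase) is even the sign is immaterial: L = (phase/sin(phase)) * <R>_2 = (5*pi/3) * <R>_2.
Answer: -9580*pi/23797*e12 - 32355*pi/47594*e13 + 18920*pi/71391*e23


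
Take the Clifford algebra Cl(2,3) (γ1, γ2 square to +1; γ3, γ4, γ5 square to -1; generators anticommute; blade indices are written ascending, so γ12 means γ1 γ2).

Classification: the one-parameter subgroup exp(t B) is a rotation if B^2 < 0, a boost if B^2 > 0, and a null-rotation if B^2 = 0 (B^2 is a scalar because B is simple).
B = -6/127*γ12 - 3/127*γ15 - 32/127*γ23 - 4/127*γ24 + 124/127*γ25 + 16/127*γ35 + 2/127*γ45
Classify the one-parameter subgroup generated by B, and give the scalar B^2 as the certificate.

B^2 term by term: the squares give (-6/127)^2*(γ12)^2 + (-3/127)^2*(γ15)^2 + (-32/127)^2*(γ23)^2 + (-4/127)^2*(γ24)^2 + (124/127)^2*(γ25)^2 + (16/127)^2*(γ35)^2 + (2/127)^2*(γ45)^2 = 36/16129*(-1) + 9/16129*(+1) + 1024/16129*(+1) + 16/16129*(+1) + 15376/16129*(+1) + 256/16129*(-1) + 4/16129*(-1) = 1 (each basis 2-blade squares to minus the product of its generators' squares); cross terms between blades sharing an index anticommute and cancel; the commuting (index-disjoint) pairs give grade-4 terms 2*c*c'*(blade product), which cancel blade by blade — γ1235: -192/16129 + 192/16129 = 0; γ1245: -24/16129 + 24/16129 = 0; γ2345: -128/16129 + 128/16129 = 0 — confirming B is simple. So B^2 = 1.
Answer: boost, certificate B^2 = 1. The class reads off the invariant scalar 1 directly.


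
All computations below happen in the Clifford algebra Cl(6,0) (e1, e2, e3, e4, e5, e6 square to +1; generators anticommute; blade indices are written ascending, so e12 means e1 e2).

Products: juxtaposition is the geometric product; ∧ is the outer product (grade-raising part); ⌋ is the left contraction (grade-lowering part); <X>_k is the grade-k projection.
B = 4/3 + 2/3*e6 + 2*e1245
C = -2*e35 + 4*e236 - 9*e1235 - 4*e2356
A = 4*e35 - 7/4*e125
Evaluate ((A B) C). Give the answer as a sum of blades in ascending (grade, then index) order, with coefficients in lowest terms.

step 1: -7/2*e4 + 16/3*e35 - 7/3*e125 + 8/3*e356 - 8*e1234 - 7/6*e1256
step 2: 32/3 - 32/3*e2 + 21*e3 + 16/3*e6 + 48*e12 - 14/3*e13 - 32/3*e25 + 64/3*e26 + 21/2*e36 + 72*e45 - 14/3*e123 + 24*e126 - 14/3*e135 + 28/3*e136 + 32*e146 - 64/3*e256 - 7*e345 - 7/3*e1236 - 16*e1245 - 28/3*e1356 - 32*e1456 - 14*e2346 - 63/2*e12345 + 14*e23456
Answer: 32/3 - 32/3*e2 + 21*e3 + 16/3*e6 + 48*e12 - 14/3*e13 - 32/3*e25 + 64/3*e26 + 21/2*e36 + 72*e45 - 14/3*e123 + 24*e126 - 14/3*e135 + 28/3*e136 + 32*e146 - 64/3*e256 - 7*e345 - 7/3*e1236 - 16*e1245 - 28/3*e1356 - 32*e1456 - 14*e2346 - 63/2*e12345 + 14*e23456


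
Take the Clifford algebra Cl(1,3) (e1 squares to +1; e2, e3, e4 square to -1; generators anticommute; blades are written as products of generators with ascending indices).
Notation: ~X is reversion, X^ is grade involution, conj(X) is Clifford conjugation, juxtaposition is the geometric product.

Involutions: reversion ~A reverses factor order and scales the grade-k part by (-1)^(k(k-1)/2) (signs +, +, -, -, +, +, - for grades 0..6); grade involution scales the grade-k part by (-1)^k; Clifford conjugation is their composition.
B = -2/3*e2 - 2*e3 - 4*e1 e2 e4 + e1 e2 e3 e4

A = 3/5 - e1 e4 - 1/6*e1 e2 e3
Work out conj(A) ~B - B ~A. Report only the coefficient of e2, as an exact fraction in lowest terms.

first term: -22/5*e2 - 6/5*e3 + 1/6*e4 - 1/3*e1 e2 + 1/9*e1 e3 + e2 e3 - 2/3*e3 e4 + 46/15*e1 e2 e4 + 2*e1 e3 e4 + 3/5*e1 e2 e3 e4
second term: 18/5*e2 - 6/5*e3 + 1/6*e4 + 1/3*e1 e2 - 1/9*e1 e3 + e2 e3 + 2/3*e3 e4 - 26/15*e1 e2 e4 + 2*e1 e3 e4 + 3/5*e1 e2 e3 e4
Answer: -8


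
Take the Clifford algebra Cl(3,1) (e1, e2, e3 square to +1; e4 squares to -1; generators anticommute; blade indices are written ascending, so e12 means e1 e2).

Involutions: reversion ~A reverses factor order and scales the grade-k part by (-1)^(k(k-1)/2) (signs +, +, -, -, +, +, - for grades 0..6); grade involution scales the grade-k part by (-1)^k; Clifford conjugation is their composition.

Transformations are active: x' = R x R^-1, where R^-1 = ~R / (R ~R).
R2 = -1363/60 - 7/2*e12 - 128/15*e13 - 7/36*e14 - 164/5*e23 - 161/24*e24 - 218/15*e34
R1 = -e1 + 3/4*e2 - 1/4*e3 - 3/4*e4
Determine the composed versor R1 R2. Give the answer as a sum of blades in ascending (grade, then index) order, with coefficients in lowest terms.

Distribute over the terms of R1 (each basis-blade product reordered to ascending indices, repeated generators contracted through their squares):
(-e1) R2 = 1363/60*e1 + 7/2*e2 + 128/15*e3 + 7/36*e4 + 164/5*e123 + 161/24*e124 + 218/15*e134
(3/4*e2) R2 = 21/8*e1 - 1363/80*e2 - 123/5*e3 - 161/32*e4 + 32/5*e123 + 7/48*e124 - 109/10*e234
(-1/4*e3) R2 = -32/15*e1 - 41/5*e2 + 1363/240*e3 + 109/30*e4 + 7/8*e123 - 7/144*e134 - 161/96*e234
(-3/4*e4) R2 = 7/48*e1 + 161/32*e2 + 109/10*e3 + 1363/80*e4 + 21/8*e124 + 32/5*e134 + 123/5*e234
Summing the partial products and collecting blades:
Answer: 1121/48*e1 - 2673/160*e2 + 41/80*e3 + 22801/1440*e4 + 1603/40*e123 + 455/48*e124 + 15037/720*e134 + 5771/480*e234


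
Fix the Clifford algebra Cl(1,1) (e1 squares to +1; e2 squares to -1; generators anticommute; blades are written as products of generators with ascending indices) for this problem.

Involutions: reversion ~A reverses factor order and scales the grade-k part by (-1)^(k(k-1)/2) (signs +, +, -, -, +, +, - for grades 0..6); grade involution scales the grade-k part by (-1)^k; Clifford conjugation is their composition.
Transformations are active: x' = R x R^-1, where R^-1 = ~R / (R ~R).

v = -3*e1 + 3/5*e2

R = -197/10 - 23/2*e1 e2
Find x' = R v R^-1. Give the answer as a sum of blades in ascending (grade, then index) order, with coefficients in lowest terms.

~R = -197/10 + 23/2*e1 e2, and R ~R = 6396/25, so R^-1 = ~R / (6396/25).
R v = 66*e1 - 1158/25*e2
Answer: -7637/1066*e1 + 34823/5330*e2


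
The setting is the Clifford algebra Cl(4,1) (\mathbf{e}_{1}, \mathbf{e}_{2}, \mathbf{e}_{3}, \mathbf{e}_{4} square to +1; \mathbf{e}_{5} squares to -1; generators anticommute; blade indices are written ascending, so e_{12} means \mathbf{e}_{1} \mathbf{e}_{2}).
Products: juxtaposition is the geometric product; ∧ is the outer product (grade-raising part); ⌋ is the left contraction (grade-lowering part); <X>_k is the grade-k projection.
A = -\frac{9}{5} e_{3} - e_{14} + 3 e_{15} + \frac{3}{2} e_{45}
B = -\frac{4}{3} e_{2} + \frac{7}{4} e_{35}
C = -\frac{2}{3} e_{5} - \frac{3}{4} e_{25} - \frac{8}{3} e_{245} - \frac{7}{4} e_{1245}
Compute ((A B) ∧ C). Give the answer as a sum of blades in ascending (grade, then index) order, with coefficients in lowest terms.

step 1: -\frac{63}{20} e_{5} + \frac{21}{4} e_{13} - \frac{12}{5} e_{23} - \frac{21}{8} e_{34} - \frac{4}{3} e_{124} + 4 e_{125} - 2 e_{245} + \frac{7}{4} e_{1345}
step 2: -\frac{7}{2} e_{135} + \frac{8}{5} e_{235} + \frac{7}{4} e_{345} + \frac{63}{16} e_{1235} + \frac{8}{9} e_{1245} + \frac{63}{32} e_{2345} + 14 e_{12345}
Answer: -\frac{7}{2} e_{135} + \frac{8}{5} e_{235} + \frac{7}{4} e_{345} + \frac{63}{16} e_{1235} + \frac{8}{9} e_{1245} + \frac{63}{32} e_{2345} + 14 e_{12345}


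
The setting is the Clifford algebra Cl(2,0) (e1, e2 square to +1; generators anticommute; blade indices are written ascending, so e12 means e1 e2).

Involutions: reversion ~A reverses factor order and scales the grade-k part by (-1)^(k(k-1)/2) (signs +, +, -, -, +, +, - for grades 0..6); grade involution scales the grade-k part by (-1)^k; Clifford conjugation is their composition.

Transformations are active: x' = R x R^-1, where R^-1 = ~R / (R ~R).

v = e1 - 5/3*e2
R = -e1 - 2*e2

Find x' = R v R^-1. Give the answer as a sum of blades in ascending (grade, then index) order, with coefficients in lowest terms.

~R = -e1 - 2*e2, and R ~R = 5, so R^-1 = ~R / (5).
R v = 7/3 + 11/3*e12
Answer: -29/15*e1 - 1/5*e2


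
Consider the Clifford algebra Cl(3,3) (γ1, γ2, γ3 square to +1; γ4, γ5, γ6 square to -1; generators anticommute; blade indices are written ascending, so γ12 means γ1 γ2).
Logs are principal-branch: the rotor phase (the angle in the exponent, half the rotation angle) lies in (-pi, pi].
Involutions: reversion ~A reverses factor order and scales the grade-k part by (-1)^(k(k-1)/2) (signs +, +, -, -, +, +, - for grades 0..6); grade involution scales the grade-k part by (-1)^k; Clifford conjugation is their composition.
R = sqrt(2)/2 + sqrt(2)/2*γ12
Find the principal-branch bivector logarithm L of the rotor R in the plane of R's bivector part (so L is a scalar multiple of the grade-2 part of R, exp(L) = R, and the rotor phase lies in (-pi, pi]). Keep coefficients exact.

The scalar part of R is sqrt(2)/2, which pins the rotor phase on the principal branch; dividing the bivector part by the sine of that phase recovers the unit plane, and L is the phase times that plane.
Concretely: cos(phase) = sqrt(2)/2 gives phase = ±pi/4, and since phase/sin(phase) is even the sign is immaterial: L = (phase/sin(phase)) * <R>_2 = (sqrt(2)*pi/4) * <R>_2.
Answer: pi/4*γ12


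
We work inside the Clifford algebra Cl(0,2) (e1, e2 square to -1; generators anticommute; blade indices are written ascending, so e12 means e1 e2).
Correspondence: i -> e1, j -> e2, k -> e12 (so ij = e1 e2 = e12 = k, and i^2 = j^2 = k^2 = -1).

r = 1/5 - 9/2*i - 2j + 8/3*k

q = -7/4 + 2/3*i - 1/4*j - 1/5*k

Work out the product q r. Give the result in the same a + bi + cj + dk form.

In blades: q = -7/4 + 2/3*e1 - 1/4*e2 - 1/5*e12, r = 1/5 - 9/2*e1 - 2*e2 + 8/3*e12.
Distribute q over r term by term (generator squares from the signature, products reordered to ascending indices): (-7/4)*r = -7/20 + 63/8*e1 + 7/2*e2 - 14/3*e12; (2/3*e1)*r = 3 + 2/15*e1 - 16/9*e2 - 4/3*e12; (-1/4*e2)*r = -1/2 - 2/3*e1 - 1/20*e2 - 9/8*e12; (-1/5*e12)*r = 8/15 - 2/5*e1 + 9/10*e2 - 1/25*e12.
Sum: 161/60 + 833/120*e1 + 463/180*e2 - 1433/200*e12; translating back through the correspondence:
Answer: 161/60 + 833/120*i + 463/180*j - 1433/200*k


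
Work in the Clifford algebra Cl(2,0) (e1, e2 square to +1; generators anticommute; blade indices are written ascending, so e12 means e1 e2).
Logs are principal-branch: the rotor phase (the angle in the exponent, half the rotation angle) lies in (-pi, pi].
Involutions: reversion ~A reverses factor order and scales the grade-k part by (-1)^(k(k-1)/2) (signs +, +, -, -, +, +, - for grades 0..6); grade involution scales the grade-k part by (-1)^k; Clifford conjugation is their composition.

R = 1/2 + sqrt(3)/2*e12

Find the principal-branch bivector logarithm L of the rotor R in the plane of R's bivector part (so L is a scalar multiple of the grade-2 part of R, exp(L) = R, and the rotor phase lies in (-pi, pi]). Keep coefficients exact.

The scalar part of R is 1/2, which fixes the principal-branch rotor phase; the unit plane is then the bivector part divided by the sine of that phase, and L is that plane scaled by the phase.
Concretely: cos(phase) = 1/2 gives phase = ±pi/3, and since phase/sin(phase) is even the sign is immaterial: L = (phase/sin(phase)) * <R>_2 = (2*sqrt(3)*pi/9) * <R>_2.
Answer: pi/3*e12


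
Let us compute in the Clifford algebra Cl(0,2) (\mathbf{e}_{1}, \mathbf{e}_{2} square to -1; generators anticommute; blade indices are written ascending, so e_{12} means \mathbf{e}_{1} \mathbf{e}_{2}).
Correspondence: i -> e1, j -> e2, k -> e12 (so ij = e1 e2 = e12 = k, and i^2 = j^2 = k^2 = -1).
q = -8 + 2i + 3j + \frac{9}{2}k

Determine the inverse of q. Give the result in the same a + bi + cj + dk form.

In blades: q = -8 + 2 e_{1} + 3 e_{2} + \frac{9}{2} e_{12}.
With qbar = -8 - 2 e_{1} - 3 e_{2} - \frac{9}{2} e_{12} (scalar fixed, mapped units negated), q qbar = \frac{389}{4} (the sum of squared coefficients), so q^-1 = qbar / (\frac{389}{4}) = -\frac{32}{389} - \frac{8}{389} e_{1} - \frac{12}{389} e_{2} - \frac{18}{389} e_{12}; translating back:
Answer: -\frac{32}{389} - \frac{8}{389}i - \frac{12}{389}j - \frac{18}{389}k


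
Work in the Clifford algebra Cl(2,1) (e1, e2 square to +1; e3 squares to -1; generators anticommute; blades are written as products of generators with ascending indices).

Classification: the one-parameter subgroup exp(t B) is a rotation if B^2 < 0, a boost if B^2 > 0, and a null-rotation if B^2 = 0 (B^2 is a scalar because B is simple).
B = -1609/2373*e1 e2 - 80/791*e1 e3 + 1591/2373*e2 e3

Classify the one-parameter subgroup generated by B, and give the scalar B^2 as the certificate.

B^2 term by term: the squares give (-1609/2373)^2*(e1 e2)^2 + (-80/791)^2*(e1 e3)^2 + (1591/2373)^2*(e2 e3)^2 = 2588881/5631129*(-1) + 6400/625681*(+1) + 2531281/5631129*(+1) = 0 (each basis 2-blade squares to minus the product of its generators' squares); cross terms between blades sharing an index anticommute and cancel. So B^2 = 0.
Answer: null-rotation, certificate B^2 = 0. One invariant decides it: the square 0 survives every conjugation, and its sign is exactly the classification.


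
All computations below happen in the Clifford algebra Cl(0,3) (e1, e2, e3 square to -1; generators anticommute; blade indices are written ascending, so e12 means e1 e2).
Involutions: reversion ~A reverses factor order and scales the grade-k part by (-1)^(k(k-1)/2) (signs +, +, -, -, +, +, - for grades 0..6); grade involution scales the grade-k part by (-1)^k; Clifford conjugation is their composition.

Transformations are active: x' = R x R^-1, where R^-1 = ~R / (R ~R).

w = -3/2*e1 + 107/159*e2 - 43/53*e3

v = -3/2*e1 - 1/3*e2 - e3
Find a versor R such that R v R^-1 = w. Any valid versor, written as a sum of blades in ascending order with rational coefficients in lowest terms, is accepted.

R = v + w = -3*e1 + 18/53*e2 - 96/53*e3 works: the equal norms (-121/36) guarantee its sandwich swaps v into w.
Answer: -3*e1 + 18/53*e2 - 96/53*e3


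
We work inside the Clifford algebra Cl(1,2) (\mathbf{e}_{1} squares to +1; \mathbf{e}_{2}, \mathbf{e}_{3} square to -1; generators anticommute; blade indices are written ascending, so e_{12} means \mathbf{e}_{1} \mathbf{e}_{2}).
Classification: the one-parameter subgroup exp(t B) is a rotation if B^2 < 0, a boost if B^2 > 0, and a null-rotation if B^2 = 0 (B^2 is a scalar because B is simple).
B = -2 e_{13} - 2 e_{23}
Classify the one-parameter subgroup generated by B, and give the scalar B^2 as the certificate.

B^2 term by term: the squares give (-2)^2*(e_{13})^2 + (-2)^2*(e_{23})^2 = 4*(+1) + 4*(-1) = 0 (each basis 2-blade squares to minus the product of its generators' squares); cross terms between blades sharing an index anticommute and cancel. So B^2 = 0.
Answer: null-rotation, certificate B^2 = 0. One invariant decides it: the square 0 survives every conjugation, and its sign is exactly the classification.


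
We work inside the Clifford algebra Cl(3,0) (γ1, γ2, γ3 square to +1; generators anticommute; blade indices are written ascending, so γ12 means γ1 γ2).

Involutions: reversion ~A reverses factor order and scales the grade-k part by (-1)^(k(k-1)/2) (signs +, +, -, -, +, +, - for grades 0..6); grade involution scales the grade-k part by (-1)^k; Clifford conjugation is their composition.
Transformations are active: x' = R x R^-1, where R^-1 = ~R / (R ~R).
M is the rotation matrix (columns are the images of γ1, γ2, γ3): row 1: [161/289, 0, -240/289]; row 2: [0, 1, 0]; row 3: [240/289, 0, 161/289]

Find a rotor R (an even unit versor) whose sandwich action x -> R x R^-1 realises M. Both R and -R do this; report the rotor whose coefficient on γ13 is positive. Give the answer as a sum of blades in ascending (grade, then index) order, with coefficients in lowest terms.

Method: write R = a + b12*γ12 + b13*γ13 + b23*γ23 with a^2 + b12^2 + b13^2 + b23^2 = 1 (so R^-1 = ~R). Expanding the columns R e_j ~R gives tr M = 4a^2 - 1 and, from the antisymmetric part, M21 - M12 = -4a*b12, M13 - M31 = 4a*b13, M32 - M23 = -4a*b23.
Here tr M = 611/289, so a^2 = (1 + tr M)/4 = 225/289 and a = ±15/17. Taking a = 15/17: M21 - M12 = 0, M13 - M31 = -480/289, M32 - M23 = 0, giving b12 = 0, b13 = -8/17, b23 = 0, i.e. R = 15/17 - 8/17*γ13.
Its γ13 coefficient is negative, so report the other preimage -R.
Answer: -15/17 + 8/17*γ13. Uniqueness: Spin(3) -> SO(3) maps R and -R to the same rotation of trace 611/289; fixing the sign of the γ13 coefficient removes the ambiguity.


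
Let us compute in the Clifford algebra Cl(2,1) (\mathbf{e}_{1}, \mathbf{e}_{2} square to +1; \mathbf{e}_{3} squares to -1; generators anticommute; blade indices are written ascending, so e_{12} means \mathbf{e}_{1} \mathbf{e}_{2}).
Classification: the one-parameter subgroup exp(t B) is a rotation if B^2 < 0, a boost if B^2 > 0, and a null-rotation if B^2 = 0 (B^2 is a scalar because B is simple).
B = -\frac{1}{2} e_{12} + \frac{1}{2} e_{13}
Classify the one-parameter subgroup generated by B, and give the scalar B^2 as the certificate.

B^2 term by term: the squares give (-\frac{1}{2})^2*(e_{12})^2 + (\frac{1}{2})^2*(e_{13})^2 = \frac{1}{4}*(-1) + \frac{1}{4}*(+1) = 0 (each basis 2-blade squares to minus the product of its generators' squares); cross terms between blades sharing an index anticommute and cancel. So B^2 = 0.
Answer: null-rotation, certificate B^2 = 0. Because 0 is invariant under every versor sandwich, the classification follows from its sign alone.


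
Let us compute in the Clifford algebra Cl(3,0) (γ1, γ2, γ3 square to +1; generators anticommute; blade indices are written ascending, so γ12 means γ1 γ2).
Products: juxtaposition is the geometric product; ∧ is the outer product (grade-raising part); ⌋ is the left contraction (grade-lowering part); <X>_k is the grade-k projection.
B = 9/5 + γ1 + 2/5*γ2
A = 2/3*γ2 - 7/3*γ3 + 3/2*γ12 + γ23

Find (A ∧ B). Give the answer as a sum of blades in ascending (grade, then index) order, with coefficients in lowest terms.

step 1: 6/5*γ2 - 21/5*γ3 + 61/30*γ12 + 7/3*γ13 + 41/15*γ23 + γ123
Answer: 6/5*γ2 - 21/5*γ3 + 61/30*γ12 + 7/3*γ13 + 41/15*γ23 + γ123


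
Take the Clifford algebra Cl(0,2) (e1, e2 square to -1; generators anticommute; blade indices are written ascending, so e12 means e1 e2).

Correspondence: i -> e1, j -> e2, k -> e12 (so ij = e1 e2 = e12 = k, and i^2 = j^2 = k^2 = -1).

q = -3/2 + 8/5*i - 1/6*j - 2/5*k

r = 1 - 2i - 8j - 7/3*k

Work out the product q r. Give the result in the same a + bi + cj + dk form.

In blades: q = -3/2 + 8/5*e1 - 1/6*e2 - 2/5*e12, r = 1 - 2*e1 - 8*e2 - 7/3*e12.
Distribute q over r term by term (generator squares from the signature, products reordered to ascending indices): (-3/2)*r = -3/2 + 3*e1 + 12*e2 + 7/2*e12; (8/5*e1)*r = 16/5 + 8/5*e1 + 56/15*e2 - 64/5*e12; (-1/6*e2)*r = -4/3 + 7/18*e1 - 1/6*e2 - 1/3*e12; (-2/5*e12)*r = -14/15 - 16/5*e1 + 4/5*e2 - 2/5*e12.
Sum: -17/30 + 161/90*e1 + 491/30*e2 - 301/30*e12; translating back through the correspondence:
Answer: -17/30 + 161/90*i + 491/30*j - 301/30*k


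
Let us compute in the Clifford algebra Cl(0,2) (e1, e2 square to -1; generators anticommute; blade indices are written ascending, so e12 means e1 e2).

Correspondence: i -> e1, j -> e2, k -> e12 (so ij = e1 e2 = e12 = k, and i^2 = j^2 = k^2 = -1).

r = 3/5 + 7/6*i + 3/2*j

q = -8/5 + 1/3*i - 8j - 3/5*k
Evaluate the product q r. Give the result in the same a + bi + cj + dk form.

In blades: q = -8/5 + 1/3*e1 - 8*e2 - 3/5*e12, r = 3/5 + 7/6*e1 + 3/2*e2.
Distribute q over r term by term (generator squares from the signature, products reordered to ascending indices): (-8/5)*r = -24/25 - 28/15*e1 - 12/5*e2; (1/3*e1)*r = -7/18 + 1/5*e1 + 1/2*e12; (-8*e2)*r = 12 - 24/5*e2 + 28/3*e12; (-3/5*e12)*r = 9/10*e1 - 7/10*e2 - 9/25*e12.
Sum: 4793/450 - 23/30*e1 - 79/10*e2 + 1421/150*e12; translating back through the correspondence:
Answer: 4793/450 - 23/30*i - 79/10*j + 1421/150*k


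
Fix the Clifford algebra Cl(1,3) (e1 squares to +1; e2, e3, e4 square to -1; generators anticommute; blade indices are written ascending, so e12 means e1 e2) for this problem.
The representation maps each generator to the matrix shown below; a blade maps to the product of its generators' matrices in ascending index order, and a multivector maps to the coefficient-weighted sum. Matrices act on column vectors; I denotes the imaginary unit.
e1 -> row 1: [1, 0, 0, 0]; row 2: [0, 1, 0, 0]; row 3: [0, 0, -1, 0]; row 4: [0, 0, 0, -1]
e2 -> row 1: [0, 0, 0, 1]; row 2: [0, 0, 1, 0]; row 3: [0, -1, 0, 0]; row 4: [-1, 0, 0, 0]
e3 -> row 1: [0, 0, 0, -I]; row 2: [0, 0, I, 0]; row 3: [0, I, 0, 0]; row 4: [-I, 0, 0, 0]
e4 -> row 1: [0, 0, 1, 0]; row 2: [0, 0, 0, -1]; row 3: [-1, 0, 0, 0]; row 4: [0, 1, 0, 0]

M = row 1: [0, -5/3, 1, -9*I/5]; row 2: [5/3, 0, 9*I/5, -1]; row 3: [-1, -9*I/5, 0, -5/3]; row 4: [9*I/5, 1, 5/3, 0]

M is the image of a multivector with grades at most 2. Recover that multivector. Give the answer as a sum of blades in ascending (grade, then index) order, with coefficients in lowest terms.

Method: the blade images are trace-orthogonal — tr(rho(e_A) rho(e_B)^-1) = 4 if A = B and 0 otherwise — and rho(e_A)^-1 = (e_A)^2 * rho(e_A) with (e_A)^2 = +1 or -1, so the coefficient of e_A in the preimage is (e_A)^2 * tr(M rho(e_A))/4.
Nonzero projections over blades of grade <= 2: e4: (e4)^2 = -1, tr(M rho(e4)) = -4, coefficient 1; e13: (e13)^2 = +1, tr(M rho(e13)) = 36/5, coefficient 9/5; e24: (e24)^2 = -1, tr(M rho(e24)) = 20/3, coefficient -5/3. Every other blade of grade <= 2 projects to 0.
Answer: e4 + 9/5*e13 - 5/3*e24


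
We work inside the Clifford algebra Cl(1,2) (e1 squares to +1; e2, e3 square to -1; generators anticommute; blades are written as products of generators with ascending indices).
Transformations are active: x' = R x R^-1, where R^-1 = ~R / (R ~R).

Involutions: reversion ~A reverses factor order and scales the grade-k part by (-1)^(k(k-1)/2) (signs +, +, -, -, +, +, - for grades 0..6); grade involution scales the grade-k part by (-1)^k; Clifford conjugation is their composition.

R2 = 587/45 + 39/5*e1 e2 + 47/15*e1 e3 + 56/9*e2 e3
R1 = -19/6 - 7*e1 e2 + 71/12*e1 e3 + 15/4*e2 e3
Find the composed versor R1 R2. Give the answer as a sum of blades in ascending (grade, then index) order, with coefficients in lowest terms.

Distribute over the terms of R1 (each basis-blade product reordered to ascending indices, repeated generators contracted through their squares):
(-19/6) R2 = -11153/270 - 247/10*e1 e2 - 893/90*e1 e3 - 532/27*e2 e3
(-7*e1 e2) R2 = -273/5 - 4109/45*e1 e2 + 392/9*e1 e3 + 329/15*e2 e3
(71/12*e1 e3) R2 = 3337/180 + 994/27*e1 e2 + 41677/540*e1 e3 + 923/20*e2 e3
(15/4*e2 e3) R2 = -70/3 - 47/4*e1 e2 + 117/4*e1 e3 + 587/12*e2 e3
Summing the partial products and collecting blades:
Answer: -54379/540 - 49111/540*e1 e2 + 37817/270*e1 e3 + 2627/27*e2 e3


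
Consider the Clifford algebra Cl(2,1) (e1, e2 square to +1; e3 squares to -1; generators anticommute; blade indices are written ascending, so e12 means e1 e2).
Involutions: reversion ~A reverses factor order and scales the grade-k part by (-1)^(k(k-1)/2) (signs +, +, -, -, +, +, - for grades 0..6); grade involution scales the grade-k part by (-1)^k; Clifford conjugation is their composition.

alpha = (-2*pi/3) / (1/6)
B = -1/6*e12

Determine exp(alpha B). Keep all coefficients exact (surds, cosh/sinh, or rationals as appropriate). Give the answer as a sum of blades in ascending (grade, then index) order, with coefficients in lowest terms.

B^2 = (-1/6)^2*(e12)^2 = 1/36*(-1) = -1/36 (a basis 2-blade squares to minus the product of its generators' squares).
B^2 = -1/36 — B^2 < 0, so the exponential closes trigonometrically: l = 1/6, alpha*l = -2*pi/3, so exp(alpha B) = cos(-2*pi/3) + (sin(-2*pi/3)/(1/6))*B = -1/2 + (-3*sqrt(3))*B.
Answer: -1/2 + sqrt(3)/2*e12


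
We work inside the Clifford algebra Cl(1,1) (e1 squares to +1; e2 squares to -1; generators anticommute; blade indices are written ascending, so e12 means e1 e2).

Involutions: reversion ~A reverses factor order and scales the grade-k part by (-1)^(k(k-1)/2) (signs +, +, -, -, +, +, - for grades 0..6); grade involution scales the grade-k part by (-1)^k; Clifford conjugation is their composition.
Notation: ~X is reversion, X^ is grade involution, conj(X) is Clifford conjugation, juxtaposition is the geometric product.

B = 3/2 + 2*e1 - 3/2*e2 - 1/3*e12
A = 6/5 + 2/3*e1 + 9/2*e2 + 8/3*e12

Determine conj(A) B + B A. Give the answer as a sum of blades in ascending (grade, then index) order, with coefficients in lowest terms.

first term: -971/180 - 11/10*e1 - 539/180*e2 + 28/5*e12
second term: 1619/180 + 9/10*e1 + 1891/180*e2 + 68/5*e12
Answer: 18/5 - 1/5*e1 + 338/45*e2 + 96/5*e12


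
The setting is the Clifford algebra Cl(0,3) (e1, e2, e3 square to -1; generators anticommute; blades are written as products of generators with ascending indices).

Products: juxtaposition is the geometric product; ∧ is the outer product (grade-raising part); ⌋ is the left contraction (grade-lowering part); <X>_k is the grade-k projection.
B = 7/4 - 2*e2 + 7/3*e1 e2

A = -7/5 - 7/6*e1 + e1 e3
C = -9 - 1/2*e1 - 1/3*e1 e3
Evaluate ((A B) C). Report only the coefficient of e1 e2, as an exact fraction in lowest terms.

step 1: -49/20 - 49/24*e1 + 497/90*e2 - 14/15*e1 e2 + 7/4*e1 e3 - 7/3*e2 e3 + 2*e1 e2 e3
step 2: 1729/80 + 98/5*e1 - 499/10*e2 - 14/9*e3 + 623/60*e1 e2 - 224/15*e1 e3 + 1004/45*e2 e3 - 2024/135*e1 e2 e3
Answer: 623/60


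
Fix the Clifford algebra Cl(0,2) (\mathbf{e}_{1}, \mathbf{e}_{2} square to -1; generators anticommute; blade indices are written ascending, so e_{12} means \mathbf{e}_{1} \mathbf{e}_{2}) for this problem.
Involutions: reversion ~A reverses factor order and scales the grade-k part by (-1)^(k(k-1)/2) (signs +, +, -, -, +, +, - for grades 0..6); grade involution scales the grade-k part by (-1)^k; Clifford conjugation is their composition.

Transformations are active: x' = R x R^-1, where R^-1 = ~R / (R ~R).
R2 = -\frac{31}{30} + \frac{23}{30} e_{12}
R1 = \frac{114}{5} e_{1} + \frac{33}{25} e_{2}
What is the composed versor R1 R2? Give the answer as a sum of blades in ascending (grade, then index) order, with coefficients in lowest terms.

Distribute over the terms of R1 (each basis-blade product reordered to ascending indices, repeated generators contracted through their squares):
(\frac{114}{5} e_{1}) R2 = -\frac{589}{25} e_{1} - \frac{437}{25} e_{2}
(\frac{33}{25} e_{2}) R2 = \frac{253}{250} e_{1} - \frac{341}{250} e_{2}
Summing the partial products and collecting blades:
Answer: -\frac{5637}{250} e_{1} - \frac{4711}{250} e_{2}


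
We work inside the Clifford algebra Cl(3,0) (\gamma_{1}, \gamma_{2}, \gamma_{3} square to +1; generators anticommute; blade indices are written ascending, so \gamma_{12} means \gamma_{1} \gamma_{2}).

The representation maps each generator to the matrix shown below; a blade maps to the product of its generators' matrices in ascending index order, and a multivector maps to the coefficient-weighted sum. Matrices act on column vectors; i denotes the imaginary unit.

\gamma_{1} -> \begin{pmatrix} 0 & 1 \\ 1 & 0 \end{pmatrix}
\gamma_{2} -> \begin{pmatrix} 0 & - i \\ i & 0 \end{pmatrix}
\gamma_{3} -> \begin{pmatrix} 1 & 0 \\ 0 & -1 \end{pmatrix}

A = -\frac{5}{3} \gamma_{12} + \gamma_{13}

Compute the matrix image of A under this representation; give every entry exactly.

Bivector images (products of the table entries): rho(\gamma_{12}) = rho(\gamma_{1})rho(\gamma_{2}) = \begin{pmatrix} i & 0 \\ 0 & - i \end{pmatrix}; rho(\gamma_{13}) = rho(\gamma_{1})rho(\gamma_{3}) = \begin{pmatrix} 0 & -1 \\ 1 & 0 \end{pmatrix}.
M = (-\frac{5}{3})*rho(\gamma_{12}) + (1)*rho(\gamma_{13}), summed entrywise:
Answer: \begin{pmatrix} - \frac{5 i}{3} & -1 \\ 1 & \frac{5 i}{3} \end{pmatrix}


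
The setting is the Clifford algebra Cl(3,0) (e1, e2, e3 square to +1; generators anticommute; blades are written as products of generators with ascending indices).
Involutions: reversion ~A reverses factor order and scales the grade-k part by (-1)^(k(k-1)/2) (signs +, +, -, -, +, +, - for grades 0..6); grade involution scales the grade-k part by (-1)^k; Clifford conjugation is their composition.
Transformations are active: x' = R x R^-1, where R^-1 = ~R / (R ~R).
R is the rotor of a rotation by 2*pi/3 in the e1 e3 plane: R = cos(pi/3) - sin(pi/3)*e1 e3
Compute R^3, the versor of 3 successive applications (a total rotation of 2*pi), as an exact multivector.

Half-angle bookkeeping: 3 applications in e1 e3 add up to rotor phase 3*pi/3 = pi, so R^3 = cos(pi) - sin(pi)*e1 e3.
cos(pi) = -1 and sin(pi) = 0, so R^3 = -1. The total rotation 2*pi is 1 full turn, so every vector returns to itself, yet the rotor is -1, on the OTHER sheet of the double cover (an odd number of 2*pi turns).
Answer: -1


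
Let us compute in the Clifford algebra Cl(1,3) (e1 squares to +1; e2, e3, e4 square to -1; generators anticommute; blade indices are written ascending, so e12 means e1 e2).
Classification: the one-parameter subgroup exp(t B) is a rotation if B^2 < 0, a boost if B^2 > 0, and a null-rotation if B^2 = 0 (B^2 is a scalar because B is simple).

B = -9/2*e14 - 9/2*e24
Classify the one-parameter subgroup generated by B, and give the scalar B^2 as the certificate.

B^2 term by term: the squares give (-9/2)^2*(e14)^2 + (-9/2)^2*(e24)^2 = 81/4*(+1) + 81/4*(-1) = 0 (each basis 2-blade squares to minus the product of its generators' squares); cross terms between blades sharing an index anticommute and cancel. So B^2 = 0.
Answer: null-rotation, certificate B^2 = 0. One invariant decides it: the square 0 survives every conjugation, and its sign is exactly the classification.


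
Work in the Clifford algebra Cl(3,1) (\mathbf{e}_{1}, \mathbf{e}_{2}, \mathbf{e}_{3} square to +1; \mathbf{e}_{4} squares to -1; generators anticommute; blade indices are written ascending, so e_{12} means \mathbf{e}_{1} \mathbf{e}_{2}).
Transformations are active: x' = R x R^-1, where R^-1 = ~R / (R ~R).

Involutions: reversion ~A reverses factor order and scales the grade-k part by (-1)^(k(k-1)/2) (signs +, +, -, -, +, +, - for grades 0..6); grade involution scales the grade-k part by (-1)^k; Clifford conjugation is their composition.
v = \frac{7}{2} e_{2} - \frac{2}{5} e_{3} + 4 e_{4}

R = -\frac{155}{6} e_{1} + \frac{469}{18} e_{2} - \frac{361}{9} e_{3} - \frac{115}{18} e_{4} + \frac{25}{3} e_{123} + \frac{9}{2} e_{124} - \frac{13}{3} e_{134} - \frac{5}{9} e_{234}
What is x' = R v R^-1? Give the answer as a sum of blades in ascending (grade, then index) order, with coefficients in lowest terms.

~R = -\frac{155}{6} e_{1} + \frac{469}{18} e_{2} - \frac{361}{9} e_{3} - \frac{115}{18} e_{4} - \frac{25}{3} e_{123} - \frac{9}{2} e_{124} + \frac{13}{3} e_{134} + \frac{5}{9} e_{234}, and R ~R = \frac{26500}{9}, so R^-1 = ~R / (\frac{26500}{9}).
R v = \frac{23903}{180} - \frac{447}{4} e_{12} - \frac{3}{2} e_{13} - \frac{7249}{60} e_{14} + \frac{11897}{90} e_{23} + \frac{4549}{36} e_{24} - \frac{2969}{18} e_{34} + \frac{599}{30} e_{1234}
Answer: -\frac{32511}{13250} e_{1} - \frac{2084}{1325} e_{2} - \frac{4694}{1325} e_{3} - \frac{32882}{6625} e_{4}
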